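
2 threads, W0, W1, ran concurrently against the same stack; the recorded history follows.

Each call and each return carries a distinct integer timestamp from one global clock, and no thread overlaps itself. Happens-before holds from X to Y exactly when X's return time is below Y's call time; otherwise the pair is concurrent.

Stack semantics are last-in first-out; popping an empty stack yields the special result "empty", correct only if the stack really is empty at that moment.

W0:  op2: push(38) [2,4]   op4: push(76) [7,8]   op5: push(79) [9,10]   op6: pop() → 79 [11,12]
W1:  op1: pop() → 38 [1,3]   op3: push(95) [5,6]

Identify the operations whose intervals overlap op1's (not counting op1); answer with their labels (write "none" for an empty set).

concurrent with op1 ([1,3]): every op whose interval crosses 1..3
op2 [2,4]: concurrent
op3 [5,6]: after
op4 [7,8]: after
op5 [9,10]: after
op6 [11,12]: after

op2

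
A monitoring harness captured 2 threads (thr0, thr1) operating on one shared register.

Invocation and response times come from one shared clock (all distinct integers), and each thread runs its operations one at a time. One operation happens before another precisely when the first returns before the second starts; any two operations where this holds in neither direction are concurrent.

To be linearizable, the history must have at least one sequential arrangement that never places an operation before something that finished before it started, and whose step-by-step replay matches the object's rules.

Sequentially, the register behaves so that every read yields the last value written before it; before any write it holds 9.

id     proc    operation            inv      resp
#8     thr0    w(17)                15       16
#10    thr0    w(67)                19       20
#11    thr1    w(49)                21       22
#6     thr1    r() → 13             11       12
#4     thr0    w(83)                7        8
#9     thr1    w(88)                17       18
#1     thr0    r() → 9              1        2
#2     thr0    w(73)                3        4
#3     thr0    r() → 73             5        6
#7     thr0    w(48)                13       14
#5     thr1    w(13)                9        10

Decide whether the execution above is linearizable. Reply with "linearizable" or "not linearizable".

one valid linearization: #1, #2, #3, #4, #5, #6, #7, #8, #9, #10, #11
step 1: #1 r() → 9 — value 9
step 2: #2 w(73) — value 73
step 3: #3 r() → 73 — value 73
step 4: #4 w(83) — value 83
step 5: #5 w(13) — value 13
step 6: #6 r() → 13 — value 13
step 7: #7 w(48) — value 48
step 8: #8 w(17) — value 17
step 9: #9 w(88) — value 88
step 10: #10 w(67) — value 67
step 11: #11 w(49) — value 49

linearizable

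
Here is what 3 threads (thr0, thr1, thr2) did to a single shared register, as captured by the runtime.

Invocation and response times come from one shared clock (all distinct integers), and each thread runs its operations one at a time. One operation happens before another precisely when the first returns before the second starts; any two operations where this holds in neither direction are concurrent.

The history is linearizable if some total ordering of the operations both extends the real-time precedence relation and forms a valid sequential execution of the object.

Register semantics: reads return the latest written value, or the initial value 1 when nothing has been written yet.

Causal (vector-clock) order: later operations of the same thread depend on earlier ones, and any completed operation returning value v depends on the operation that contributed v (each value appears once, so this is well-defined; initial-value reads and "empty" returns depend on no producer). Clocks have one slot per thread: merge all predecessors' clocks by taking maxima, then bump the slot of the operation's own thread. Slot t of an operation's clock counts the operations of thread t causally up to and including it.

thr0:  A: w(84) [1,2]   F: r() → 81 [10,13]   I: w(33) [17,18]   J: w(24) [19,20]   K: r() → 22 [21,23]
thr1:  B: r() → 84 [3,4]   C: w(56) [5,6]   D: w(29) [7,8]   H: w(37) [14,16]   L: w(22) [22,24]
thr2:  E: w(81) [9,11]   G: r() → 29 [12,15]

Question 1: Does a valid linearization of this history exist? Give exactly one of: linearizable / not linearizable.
not linearizable

through event 14 a valid linearization exists; event 15 (G responding at time 15) ends that
no legal order exists: 3 real-time-consistent candidates over 7 completed register operations, all rejected
include/drop combinations of the 1 pending operation (H) were all tried; none helps
take A, B, C, D, E, F, G (pending dropped): step 7 already fails, because G r() → 29 cannot occur there
take A, B, C, D, E, G, F (pending dropped): step 6 already fails, because G r() → 29 cannot occur there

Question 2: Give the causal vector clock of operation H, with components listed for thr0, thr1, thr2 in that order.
(1, 4, 0)

E (invocation 9): nothing precedes it; thr2's component alone gives (0, 0, 1)
A (invocation 1): nothing precedes it; thr0's component alone gives (1, 0, 0)
VC(B, invoked at 3): max of VC(A)=(1, 0, 0), then +1 on thread thr1 → (1, 1, 0)
VC(C, invoked at 5): max of VC(B)=(1, 1, 0), then +1 on thread thr1 → (1, 2, 0)
VC(F, invoked at 10): max of VC(A)=(1, 0, 0), VC(E)=(0, 0, 1), then +1 on thread thr0 → (2, 0, 1)
VC(D, invoked at 7): max of VC(C)=(1, 2, 0), then +1 on thread thr1 → (1, 3, 0)
VC(I, invoked at 17): max of VC(F)=(2, 0, 1), then +1 on thread thr0 → (3, 0, 1)
VC(H, invoked at 14): max of VC(D)=(1, 3, 0), then +1 on thread thr1 → (1, 4, 0)
VC(J, invoked at 19): max of VC(I)=(3, 0, 1), then +1 on thread thr0 → (4, 0, 1)
VC(G, invoked at 12): max of VC(D)=(1, 3, 0), VC(E)=(0, 0, 1), then +1 on thread thr2 → (1, 3, 2)
VC(L, invoked at 22): max of VC(H)=(1, 4, 0), then +1 on thread thr1 → (1, 5, 0)
VC(K, invoked at 21): max of VC(J)=(4, 0, 1), VC(L)=(1, 5, 0), then +1 on thread thr0 → (5, 5, 1)
target: VC(H) = (1, 4, 0)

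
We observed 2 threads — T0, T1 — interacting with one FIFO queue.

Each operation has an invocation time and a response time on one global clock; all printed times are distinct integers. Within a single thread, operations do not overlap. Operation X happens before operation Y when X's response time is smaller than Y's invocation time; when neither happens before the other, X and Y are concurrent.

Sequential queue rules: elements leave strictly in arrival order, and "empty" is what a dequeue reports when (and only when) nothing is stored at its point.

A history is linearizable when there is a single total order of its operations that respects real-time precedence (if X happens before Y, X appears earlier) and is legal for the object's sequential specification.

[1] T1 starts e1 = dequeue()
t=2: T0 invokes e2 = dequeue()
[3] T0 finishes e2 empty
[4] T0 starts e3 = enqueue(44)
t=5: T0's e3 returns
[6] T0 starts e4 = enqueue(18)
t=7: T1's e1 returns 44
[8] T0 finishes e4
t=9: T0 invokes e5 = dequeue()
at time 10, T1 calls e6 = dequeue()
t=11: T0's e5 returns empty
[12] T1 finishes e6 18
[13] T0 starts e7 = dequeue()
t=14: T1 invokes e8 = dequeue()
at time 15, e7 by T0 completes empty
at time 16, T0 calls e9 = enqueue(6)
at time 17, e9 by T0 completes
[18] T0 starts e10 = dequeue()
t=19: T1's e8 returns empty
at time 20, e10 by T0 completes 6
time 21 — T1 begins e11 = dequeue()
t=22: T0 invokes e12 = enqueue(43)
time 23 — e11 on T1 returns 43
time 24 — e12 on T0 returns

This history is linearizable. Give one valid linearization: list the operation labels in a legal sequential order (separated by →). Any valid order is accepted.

1. e2 dequeue() → empty, leaving queue <>
2. e3 enqueue(44), leaving queue <44>
3. e1 dequeue() → 44, leaving queue <>
4. e4 enqueue(18), leaving queue <18>
5. e6 dequeue() → 18, leaving queue <>
6. e5 dequeue() → empty, leaving queue <>
7. e7 dequeue() → empty, leaving queue <>
8. e8 dequeue() → empty, leaving queue <>
9. e9 enqueue(6), leaving queue <6>
10. e10 dequeue() → 6, leaving queue <>
11. e12 enqueue(43), leaving queue <43>
12. e11 dequeue() → 43, leaving queue <>

e2 → e3 → e1 → e4 → e6 → e5 → e7 → e8 → e9 → e10 → e12 → e11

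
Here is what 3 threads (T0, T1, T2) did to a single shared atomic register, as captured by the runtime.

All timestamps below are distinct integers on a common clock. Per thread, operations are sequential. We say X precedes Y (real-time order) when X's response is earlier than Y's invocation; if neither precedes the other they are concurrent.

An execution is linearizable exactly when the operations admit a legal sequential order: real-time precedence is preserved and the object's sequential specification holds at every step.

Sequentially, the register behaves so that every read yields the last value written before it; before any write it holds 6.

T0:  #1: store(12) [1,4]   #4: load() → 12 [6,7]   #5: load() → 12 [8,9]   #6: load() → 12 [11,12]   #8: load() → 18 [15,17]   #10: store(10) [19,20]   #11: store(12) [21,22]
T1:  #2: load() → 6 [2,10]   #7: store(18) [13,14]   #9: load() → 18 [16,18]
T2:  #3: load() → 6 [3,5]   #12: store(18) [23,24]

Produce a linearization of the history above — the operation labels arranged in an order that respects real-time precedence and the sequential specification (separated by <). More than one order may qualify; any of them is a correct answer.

#2 < #3 < #1 < #4 < #5 < #6 < #7 < #8 < #9 < #10 < #11 < #12

after step 1 (#2 load() → 6): value 6
after step 2 (#3 load() → 6): value 6
after step 3 (#1 store(12)): value 12
after step 4 (#4 load() → 12): value 12
after step 5 (#5 load() → 12): value 12
after step 6 (#6 load() → 12): value 12
after step 7 (#7 store(18)): value 18
after step 8 (#8 load() → 18): value 18
after step 9 (#9 load() → 18): value 18
after step 10 (#10 store(10)): value 10
after step 11 (#11 store(12)): value 12
after step 12 (#12 store(18)): value 18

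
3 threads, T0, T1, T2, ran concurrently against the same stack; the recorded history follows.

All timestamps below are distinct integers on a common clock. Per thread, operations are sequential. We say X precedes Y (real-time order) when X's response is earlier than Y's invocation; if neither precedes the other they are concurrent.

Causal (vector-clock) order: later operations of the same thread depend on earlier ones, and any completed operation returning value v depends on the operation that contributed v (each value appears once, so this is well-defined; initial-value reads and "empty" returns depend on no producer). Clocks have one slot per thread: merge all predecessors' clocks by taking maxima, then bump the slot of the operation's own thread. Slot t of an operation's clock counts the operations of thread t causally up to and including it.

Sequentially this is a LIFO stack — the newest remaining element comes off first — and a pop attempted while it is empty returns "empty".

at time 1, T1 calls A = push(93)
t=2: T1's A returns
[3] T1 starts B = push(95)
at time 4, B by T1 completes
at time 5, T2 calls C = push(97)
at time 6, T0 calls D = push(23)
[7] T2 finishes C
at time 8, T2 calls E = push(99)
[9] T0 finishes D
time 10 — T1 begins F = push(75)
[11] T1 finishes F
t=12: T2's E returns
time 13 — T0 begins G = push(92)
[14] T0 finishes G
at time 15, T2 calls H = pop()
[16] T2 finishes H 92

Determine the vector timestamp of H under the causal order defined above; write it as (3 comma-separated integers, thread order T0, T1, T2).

(2, 0, 3)

root op C, invoked 5: fresh clock plus T2's own tick → (0, 0, 1)
root op A, invoked 1: fresh clock plus T1's own tick → (0, 1, 0)
root op D, invoked 6: fresh clock plus T0's own tick → (1, 0, 0)
from VC(C)=(0, 0, 1), E (invoked 8) maxes components and bumps T2 → (0, 0, 2)
from VC(A)=(0, 1, 0), B (invoked 3) maxes components and bumps T1 → (0, 2, 0)
from VC(D)=(1, 0, 0), G (invoked 13) maxes components and bumps T0 → (2, 0, 0)
from VC(B)=(0, 2, 0), F (invoked 10) maxes components and bumps T1 → (0, 3, 0)
from VC(E)=(0, 0, 2), VC(G)=(2, 0, 0), H (invoked 15) maxes components and bumps T2 → (2, 0, 3)
target: VC(H) = (2, 0, 3)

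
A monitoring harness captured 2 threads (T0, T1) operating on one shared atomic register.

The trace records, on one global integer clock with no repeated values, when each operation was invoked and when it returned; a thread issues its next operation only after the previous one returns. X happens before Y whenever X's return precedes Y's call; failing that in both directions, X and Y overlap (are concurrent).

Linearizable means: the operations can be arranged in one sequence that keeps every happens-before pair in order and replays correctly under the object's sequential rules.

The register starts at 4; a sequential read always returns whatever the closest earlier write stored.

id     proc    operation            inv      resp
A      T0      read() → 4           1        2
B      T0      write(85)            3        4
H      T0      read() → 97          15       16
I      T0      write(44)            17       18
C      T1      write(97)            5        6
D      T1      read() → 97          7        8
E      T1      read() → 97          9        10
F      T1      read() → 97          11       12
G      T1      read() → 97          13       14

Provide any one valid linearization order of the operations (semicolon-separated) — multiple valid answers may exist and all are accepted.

after step 1 (A read() → 4): value 4
after step 2 (B write(85)): value 85
after step 3 (C write(97)): value 97
after step 4 (D read() → 97): value 97
after step 5 (E read() → 97): value 97
after step 6 (F read() → 97): value 97
after step 7 (G read() → 97): value 97
after step 8 (H read() → 97): value 97
after step 9 (I write(44)): value 44

A; B; C; D; E; F; G; H; I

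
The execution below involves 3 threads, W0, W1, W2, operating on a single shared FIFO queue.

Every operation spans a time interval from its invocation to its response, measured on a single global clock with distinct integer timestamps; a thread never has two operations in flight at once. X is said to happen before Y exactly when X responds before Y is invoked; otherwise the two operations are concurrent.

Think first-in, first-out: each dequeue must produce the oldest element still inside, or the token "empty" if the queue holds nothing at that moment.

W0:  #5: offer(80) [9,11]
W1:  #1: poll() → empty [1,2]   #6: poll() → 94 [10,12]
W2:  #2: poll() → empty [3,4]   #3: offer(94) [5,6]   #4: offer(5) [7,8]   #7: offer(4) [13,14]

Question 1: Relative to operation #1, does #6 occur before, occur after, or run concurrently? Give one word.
Answer: after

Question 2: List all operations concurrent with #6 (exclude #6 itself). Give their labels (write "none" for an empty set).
Answer: #5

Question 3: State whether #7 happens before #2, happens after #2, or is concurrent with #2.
Answer: after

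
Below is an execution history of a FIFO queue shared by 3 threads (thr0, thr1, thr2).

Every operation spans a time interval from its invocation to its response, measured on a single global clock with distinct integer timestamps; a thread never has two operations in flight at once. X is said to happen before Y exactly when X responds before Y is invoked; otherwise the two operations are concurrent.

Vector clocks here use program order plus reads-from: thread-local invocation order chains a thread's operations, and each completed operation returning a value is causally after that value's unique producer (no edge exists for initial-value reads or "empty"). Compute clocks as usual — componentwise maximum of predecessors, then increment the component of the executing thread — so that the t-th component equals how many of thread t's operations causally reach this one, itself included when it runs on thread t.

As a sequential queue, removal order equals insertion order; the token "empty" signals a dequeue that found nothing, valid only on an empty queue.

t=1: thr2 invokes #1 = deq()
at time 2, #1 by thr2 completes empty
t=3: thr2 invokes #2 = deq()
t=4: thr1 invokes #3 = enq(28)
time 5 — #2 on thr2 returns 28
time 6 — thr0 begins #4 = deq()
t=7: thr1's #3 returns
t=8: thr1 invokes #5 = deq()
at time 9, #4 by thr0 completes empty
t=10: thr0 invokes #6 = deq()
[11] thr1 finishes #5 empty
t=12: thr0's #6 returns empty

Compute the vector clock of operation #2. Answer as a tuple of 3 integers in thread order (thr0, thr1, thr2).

#1, invoked 1, has no incoming edges; only thr2's bump applies → (0, 0, 1)
#3, invoked 4, has no incoming edges; only thr1's bump applies → (0, 1, 0)
#4, invoked 6, has no incoming edges; only thr0's bump applies → (1, 0, 0)
from VC(#3)=(0, 1, 0), #5 (invoked 8) maxes components and bumps thr1 → (0, 2, 0)
from VC(#4)=(1, 0, 0), #6 (invoked 10) maxes components and bumps thr0 → (2, 0, 0)
from VC(#1)=(0, 0, 1), VC(#3)=(0, 1, 0), #2 (invoked 3) maxes components and bumps thr2 → (0, 1, 2)
target: VC(#2) = (0, 1, 2)

(0, 1, 2)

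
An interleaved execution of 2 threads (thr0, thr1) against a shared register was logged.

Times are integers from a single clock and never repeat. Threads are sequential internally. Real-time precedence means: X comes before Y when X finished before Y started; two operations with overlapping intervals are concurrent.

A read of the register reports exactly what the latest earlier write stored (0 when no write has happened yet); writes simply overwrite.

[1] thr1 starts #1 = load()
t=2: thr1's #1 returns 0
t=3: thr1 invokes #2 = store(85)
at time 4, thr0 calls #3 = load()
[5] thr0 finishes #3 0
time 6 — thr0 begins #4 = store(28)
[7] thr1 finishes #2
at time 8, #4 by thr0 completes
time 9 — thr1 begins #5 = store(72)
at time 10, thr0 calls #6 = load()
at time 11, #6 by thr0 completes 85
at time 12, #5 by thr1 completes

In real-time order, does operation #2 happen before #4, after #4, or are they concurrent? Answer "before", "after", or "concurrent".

#2 spans [3,7], #4 spans [6,8]
the intervals overlap in both directions

concurrent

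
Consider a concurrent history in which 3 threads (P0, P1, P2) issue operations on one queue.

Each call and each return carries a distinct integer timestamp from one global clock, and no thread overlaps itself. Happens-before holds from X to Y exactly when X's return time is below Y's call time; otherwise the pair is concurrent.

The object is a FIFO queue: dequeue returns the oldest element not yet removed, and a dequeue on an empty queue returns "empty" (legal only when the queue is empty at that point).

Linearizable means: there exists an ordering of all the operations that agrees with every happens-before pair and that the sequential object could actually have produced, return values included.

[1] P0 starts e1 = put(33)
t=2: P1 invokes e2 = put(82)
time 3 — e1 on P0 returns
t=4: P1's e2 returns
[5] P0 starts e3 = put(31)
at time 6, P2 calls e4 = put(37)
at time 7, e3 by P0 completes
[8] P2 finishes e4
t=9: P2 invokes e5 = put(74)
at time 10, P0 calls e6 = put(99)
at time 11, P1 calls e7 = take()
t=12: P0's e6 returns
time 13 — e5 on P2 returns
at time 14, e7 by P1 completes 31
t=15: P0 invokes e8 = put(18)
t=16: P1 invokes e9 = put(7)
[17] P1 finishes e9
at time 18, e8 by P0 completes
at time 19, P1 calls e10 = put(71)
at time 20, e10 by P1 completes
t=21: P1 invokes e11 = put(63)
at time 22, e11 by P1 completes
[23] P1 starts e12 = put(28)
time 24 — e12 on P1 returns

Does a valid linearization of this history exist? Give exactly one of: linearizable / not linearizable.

not linearizable

prefix check: 1..13 passes, 1..14 fails once e7's time-14 response joins
the 7 completed operations admit 24 real-time orders; each fails the queue replay
e.g. e1, e2, e3, e4, e5, e6, e7: illegal at step 7, since e7 take() → 31 cannot apply there
e.g. e1, e2, e3, e4, e5, e7, e6: illegal at step 6, since e7 take() → 31 cannot apply there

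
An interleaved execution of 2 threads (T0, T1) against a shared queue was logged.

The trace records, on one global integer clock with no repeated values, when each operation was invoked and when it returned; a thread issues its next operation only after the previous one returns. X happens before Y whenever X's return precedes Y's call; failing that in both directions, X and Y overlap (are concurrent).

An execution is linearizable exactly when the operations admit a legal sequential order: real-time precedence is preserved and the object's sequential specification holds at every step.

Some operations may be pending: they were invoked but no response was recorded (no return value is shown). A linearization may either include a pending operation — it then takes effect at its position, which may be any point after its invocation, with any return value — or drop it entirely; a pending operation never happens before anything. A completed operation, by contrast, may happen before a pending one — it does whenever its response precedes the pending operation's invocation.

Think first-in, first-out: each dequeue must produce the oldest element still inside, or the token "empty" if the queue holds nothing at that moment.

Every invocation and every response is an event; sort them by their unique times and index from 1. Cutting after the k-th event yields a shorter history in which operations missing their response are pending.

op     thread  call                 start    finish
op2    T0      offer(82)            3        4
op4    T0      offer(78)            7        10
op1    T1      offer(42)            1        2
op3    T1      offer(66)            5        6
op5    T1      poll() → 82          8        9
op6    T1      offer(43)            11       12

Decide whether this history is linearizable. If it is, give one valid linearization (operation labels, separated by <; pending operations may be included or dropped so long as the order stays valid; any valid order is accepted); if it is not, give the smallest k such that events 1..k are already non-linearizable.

not linearizable — minimal violating prefix: 9 events

already the first 9 events (up to op5's response at time 9) admit no linearization; the first 8 still do
the completed operations (4 total) allow one real-time order; the queue replay rejects it
including or dropping the 1 pending operation (op4) in any combination fails
for example op1, op2, op3, op5 (pending dropped) fails at step 4: op5 poll() → 82 is not legal there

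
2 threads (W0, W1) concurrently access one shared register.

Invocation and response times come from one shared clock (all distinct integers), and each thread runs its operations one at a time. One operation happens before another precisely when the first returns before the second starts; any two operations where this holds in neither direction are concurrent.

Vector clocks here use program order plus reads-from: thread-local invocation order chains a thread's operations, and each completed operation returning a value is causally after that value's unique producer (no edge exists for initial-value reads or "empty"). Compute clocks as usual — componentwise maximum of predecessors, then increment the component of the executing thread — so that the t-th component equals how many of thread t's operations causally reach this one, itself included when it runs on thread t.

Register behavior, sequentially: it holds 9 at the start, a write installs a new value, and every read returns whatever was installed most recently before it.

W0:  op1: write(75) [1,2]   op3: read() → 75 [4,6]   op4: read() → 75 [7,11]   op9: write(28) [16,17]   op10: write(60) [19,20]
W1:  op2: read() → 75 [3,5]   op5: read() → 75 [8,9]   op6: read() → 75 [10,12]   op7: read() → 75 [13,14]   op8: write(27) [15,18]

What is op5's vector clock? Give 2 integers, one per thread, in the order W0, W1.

(1, 2)

root op op1, invoked 1: fresh clock plus W0's own tick → (1, 0)
op2 (invocation 3): componentwise max over VC(op1)=(1, 0), +1 at W1, giving (1, 1)
op3 (invocation 4): componentwise max over VC(op1)=(1, 0), +1 at W0, giving (2, 0)
op5 (invocation 8): componentwise max over VC(op1)=(1, 0), VC(op2)=(1, 1), +1 at W1, giving (1, 2)
op4 (invocation 7): componentwise max over VC(op1)=(1, 0), VC(op3)=(2, 0), +1 at W0, giving (3, 0)
op6 (invocation 10): componentwise max over VC(op1)=(1, 0), VC(op5)=(1, 2), +1 at W1, giving (1, 3)
op9 (invocation 16): componentwise max over VC(op4)=(3, 0), +1 at W0, giving (4, 0)
op7 (invocation 13): componentwise max over VC(op1)=(1, 0), VC(op6)=(1, 3), +1 at W1, giving (1, 4)
op10 (invocation 19): componentwise max over VC(op9)=(4, 0), +1 at W0, giving (5, 0)
op8 (invocation 15): componentwise max over VC(op7)=(1, 4), +1 at W1, giving (1, 5)
target: VC(op5) = (1, 2)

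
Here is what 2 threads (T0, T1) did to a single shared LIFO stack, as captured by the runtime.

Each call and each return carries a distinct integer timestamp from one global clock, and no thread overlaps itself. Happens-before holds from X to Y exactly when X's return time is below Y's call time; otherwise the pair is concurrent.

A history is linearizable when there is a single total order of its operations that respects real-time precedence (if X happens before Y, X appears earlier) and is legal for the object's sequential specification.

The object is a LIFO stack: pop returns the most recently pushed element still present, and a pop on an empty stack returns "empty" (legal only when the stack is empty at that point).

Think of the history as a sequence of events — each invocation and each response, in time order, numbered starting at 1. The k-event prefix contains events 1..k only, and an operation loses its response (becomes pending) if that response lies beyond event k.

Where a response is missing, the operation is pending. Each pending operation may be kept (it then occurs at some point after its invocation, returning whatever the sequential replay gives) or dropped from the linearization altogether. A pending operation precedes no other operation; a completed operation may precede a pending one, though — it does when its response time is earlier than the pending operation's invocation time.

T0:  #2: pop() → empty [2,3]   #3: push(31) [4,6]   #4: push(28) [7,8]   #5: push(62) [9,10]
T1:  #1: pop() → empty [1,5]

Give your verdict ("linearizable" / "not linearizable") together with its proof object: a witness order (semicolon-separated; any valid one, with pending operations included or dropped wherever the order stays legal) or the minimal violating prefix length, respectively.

1. #1 pop() → empty, leaving stack <>
2. #2 pop() → empty, leaving stack <>
3. #3 push(31), leaving stack <31>
4. #4 push(28), leaving stack <31,28>
5. #5 push(62), leaving stack <31,28,62>

linearizable — witness: #1; #2; #3; #4; #5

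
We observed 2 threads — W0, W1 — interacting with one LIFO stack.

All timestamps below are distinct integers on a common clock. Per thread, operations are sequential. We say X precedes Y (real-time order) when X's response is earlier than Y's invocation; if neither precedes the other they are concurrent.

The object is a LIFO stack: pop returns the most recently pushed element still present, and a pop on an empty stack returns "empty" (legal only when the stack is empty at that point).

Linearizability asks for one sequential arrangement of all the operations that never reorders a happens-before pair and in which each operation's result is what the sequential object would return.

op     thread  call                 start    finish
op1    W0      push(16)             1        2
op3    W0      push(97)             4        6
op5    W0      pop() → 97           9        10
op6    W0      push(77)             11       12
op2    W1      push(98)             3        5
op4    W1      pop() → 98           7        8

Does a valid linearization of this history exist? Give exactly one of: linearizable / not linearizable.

one valid linearization: op1, op3, op2, op4, op5, op6
1. op1 push(16), leaving stack <16>
2. op3 push(97), leaving stack <16,97>
3. op2 push(98), leaving stack <16,97,98>
4. op4 pop() → 98, leaving stack <16,97>
5. op5 pop() → 97, leaving stack <16>
6. op6 push(77), leaving stack <16,77>

linearizable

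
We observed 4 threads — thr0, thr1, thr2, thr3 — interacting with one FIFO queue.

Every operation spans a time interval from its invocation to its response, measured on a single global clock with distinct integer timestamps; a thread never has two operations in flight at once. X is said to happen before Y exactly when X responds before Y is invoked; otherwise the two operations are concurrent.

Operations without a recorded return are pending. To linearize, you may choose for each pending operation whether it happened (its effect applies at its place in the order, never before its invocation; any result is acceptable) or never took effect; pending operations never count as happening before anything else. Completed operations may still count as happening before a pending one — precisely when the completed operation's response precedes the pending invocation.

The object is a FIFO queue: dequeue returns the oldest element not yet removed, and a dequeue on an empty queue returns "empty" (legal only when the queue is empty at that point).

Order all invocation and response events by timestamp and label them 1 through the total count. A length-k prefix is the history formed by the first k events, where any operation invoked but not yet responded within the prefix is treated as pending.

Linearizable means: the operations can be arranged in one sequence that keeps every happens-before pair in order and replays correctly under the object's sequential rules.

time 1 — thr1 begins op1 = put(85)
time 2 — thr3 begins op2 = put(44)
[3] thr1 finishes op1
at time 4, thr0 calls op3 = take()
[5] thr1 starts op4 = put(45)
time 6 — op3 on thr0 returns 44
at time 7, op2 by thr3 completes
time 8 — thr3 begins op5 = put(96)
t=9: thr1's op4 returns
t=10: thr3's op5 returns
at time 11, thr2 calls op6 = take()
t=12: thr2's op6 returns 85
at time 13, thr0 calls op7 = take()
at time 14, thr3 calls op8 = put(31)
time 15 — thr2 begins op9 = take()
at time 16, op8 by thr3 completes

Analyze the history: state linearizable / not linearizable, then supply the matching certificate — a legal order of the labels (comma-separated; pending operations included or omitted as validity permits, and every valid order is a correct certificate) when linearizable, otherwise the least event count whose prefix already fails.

linearizable — witness: op2, op1, op3, op4, op5, op6, op7, op8

step 1: op2 put(44) — queue <44>
step 2: op1 put(85) — queue <44,85>
step 3: op3 take() → 44 — queue <85>
step 4: op4 put(45) — queue <85,45>
step 5: op5 put(96) — queue <85,45,96>
step 6: op6 take() → 85 — queue <45,96>
step 7: op7 take() (pending, included) — queue <96>
step 8: op8 put(31) — queue <96,31>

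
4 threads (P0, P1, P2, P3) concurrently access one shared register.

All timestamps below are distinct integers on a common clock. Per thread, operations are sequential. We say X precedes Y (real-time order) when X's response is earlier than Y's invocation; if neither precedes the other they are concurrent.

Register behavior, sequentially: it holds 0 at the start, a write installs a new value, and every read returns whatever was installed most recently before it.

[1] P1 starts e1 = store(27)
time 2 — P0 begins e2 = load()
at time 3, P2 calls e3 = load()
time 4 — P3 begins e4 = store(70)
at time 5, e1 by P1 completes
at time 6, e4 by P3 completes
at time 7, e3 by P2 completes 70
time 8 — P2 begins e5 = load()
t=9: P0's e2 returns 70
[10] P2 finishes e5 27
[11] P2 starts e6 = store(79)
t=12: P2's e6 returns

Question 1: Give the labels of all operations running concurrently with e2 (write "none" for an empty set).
e2 runs from 2 to 9; window-overlapping ops are concurrent
e1 [1,5]: concurrent
e3 [3,7]: concurrent
e4 [4,6]: concurrent
e5 [8,10]: concurrent
e6 [11,12]: after

e1, e3, e4, e5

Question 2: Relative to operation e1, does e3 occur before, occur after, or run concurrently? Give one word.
e3 spans [3,7], e1 spans [1,5]
the intervals overlap in both directions

concurrent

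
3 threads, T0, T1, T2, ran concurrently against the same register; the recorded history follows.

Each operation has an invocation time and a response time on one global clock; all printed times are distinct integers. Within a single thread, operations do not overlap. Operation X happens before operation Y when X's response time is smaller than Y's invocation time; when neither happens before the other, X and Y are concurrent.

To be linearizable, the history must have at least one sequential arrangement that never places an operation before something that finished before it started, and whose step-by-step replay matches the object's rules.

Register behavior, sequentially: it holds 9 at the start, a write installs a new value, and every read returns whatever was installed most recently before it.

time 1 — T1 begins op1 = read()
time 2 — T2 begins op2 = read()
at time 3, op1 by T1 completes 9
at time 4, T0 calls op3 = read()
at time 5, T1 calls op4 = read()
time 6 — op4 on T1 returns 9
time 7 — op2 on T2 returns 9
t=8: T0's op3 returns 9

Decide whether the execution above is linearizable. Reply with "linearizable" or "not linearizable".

linearizable

witness order: op1, op2, op3, op4
1. op1 read() → 9, leaving value 9
2. op2 read() → 9, leaving value 9
3. op3 read() → 9, leaving value 9
4. op4 read() → 9, leaving value 9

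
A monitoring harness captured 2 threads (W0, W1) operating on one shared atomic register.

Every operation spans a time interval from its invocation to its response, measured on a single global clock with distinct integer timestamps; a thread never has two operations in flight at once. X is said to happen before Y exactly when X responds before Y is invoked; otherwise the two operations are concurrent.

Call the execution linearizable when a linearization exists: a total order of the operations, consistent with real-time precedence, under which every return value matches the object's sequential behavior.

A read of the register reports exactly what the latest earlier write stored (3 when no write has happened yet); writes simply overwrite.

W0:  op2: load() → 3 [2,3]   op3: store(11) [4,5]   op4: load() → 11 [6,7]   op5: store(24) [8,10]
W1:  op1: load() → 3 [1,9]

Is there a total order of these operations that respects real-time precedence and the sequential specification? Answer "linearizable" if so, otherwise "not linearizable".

linearizable

witness order: op1, op2, op3, op4, op5
1. op1 load() → 3, leaving value 3
2. op2 load() → 3, leaving value 3
3. op3 store(11), leaving value 11
4. op4 load() → 11, leaving value 11
5. op5 store(24), leaving value 24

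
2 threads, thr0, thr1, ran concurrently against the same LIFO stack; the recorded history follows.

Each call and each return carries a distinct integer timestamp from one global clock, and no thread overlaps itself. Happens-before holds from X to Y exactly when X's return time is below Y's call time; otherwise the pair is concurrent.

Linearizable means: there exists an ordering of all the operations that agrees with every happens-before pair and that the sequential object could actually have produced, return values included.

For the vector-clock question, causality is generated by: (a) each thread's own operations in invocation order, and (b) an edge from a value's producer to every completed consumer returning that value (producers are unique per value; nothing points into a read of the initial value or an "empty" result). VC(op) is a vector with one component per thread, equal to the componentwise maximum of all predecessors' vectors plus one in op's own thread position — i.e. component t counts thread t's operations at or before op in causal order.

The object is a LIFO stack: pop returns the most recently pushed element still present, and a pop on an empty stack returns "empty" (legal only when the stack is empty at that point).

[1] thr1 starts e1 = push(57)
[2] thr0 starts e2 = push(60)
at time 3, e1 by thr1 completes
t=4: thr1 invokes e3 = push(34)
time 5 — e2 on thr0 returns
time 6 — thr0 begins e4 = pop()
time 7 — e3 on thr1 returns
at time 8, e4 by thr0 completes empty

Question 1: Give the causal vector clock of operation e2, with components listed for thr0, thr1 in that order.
root op e1, invoked 1: fresh clock plus thr1's own tick → (0, 1)
root op e2, invoked 2: fresh clock plus thr0's own tick → (1, 0)
e3 (invocation 4): componentwise max over VC(e1)=(0, 1), +1 at thr1, giving (0, 2)
e4 (invocation 6): componentwise max over VC(e2)=(1, 0), +1 at thr0, giving (2, 0)
target: VC(e2) = (1, 0)

(1, 0)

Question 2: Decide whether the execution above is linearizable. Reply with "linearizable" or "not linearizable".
already the first 8 events (up to e4's response at time 8) admit no linearization; the first 7 still do
every one of the 5 real-time-consistent orders over 4 completed LIFO stack ops fails the sequential spec
one such order, e1, e2, e3, e4, breaks at step 4 where e4 pop() → empty is illegal
one such order, e1, e2, e4, e3, breaks at step 3 where e4 pop() → empty is illegal

not linearizable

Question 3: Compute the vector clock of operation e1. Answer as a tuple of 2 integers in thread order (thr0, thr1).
invoked at 1, e1 has no predecessors; its own thr1 bump gives (0, 1)
invoked at 2, e2 has no predecessors; its own thr0 bump gives (1, 0)
merge at e3 (invoked 4): VC(e1)=(0, 1), own-thread bump on thr1 → (0, 2)
merge at e4 (invoked 6): VC(e2)=(1, 0), own-thread bump on thr0 → (2, 0)
target: VC(e1) = (0, 1)

(0, 1)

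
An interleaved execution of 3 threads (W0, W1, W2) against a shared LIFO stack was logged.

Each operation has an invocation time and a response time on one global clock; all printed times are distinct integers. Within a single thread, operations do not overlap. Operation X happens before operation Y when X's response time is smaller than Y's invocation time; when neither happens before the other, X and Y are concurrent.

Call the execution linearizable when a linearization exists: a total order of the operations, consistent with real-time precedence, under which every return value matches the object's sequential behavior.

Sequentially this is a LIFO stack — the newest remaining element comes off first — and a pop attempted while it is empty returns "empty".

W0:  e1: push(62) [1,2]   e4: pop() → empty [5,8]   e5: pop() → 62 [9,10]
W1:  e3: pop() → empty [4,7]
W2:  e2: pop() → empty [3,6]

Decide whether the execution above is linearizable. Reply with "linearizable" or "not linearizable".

events 1..7 are fine; event 8 — the response of e4 at time 8 — makes the prefix non-linearizable
real-time-consistent orders of the 4 completed operations: 6 — all fail the LIFO stack replay
for example e1, e2, e3, e4 fails at step 2: e2 pop() → empty is not legal there
for example e1, e2, e4, e3 fails at step 2: e2 pop() → empty is not legal there

not linearizable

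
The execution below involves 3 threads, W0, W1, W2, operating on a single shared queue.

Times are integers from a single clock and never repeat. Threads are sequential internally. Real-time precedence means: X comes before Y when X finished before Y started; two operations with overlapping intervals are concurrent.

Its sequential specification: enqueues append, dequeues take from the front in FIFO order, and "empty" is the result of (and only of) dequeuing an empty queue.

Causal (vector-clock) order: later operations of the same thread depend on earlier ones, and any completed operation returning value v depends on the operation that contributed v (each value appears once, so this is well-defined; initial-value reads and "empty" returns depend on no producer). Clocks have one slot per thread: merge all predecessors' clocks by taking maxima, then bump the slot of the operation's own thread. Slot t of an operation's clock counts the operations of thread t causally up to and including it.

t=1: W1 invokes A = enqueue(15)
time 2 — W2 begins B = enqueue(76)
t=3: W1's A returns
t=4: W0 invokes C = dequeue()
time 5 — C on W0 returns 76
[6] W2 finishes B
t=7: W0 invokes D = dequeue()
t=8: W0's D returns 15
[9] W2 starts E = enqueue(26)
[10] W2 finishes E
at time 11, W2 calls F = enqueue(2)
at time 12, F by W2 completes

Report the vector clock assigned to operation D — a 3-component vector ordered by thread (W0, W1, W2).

B, invoked 2, has no incoming edges; only W2's bump applies → (0, 0, 1)
A, invoked 1, has no incoming edges; only W1's bump applies → (0, 1, 0)
merge at E (invoked 9): VC(B)=(0, 0, 1), own-thread bump on W2 → (0, 0, 2)
merge at C (invoked 4): VC(B)=(0, 0, 1), own-thread bump on W0 → (1, 0, 1)
merge at F (invoked 11): VC(E)=(0, 0, 2), own-thread bump on W2 → (0, 0, 3)
merge at D (invoked 7): VC(A)=(0, 1, 0), VC(C)=(1, 0, 1), own-thread bump on W0 → (2, 1, 1)
target: VC(D) = (2, 1, 1)

(2, 1, 1)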